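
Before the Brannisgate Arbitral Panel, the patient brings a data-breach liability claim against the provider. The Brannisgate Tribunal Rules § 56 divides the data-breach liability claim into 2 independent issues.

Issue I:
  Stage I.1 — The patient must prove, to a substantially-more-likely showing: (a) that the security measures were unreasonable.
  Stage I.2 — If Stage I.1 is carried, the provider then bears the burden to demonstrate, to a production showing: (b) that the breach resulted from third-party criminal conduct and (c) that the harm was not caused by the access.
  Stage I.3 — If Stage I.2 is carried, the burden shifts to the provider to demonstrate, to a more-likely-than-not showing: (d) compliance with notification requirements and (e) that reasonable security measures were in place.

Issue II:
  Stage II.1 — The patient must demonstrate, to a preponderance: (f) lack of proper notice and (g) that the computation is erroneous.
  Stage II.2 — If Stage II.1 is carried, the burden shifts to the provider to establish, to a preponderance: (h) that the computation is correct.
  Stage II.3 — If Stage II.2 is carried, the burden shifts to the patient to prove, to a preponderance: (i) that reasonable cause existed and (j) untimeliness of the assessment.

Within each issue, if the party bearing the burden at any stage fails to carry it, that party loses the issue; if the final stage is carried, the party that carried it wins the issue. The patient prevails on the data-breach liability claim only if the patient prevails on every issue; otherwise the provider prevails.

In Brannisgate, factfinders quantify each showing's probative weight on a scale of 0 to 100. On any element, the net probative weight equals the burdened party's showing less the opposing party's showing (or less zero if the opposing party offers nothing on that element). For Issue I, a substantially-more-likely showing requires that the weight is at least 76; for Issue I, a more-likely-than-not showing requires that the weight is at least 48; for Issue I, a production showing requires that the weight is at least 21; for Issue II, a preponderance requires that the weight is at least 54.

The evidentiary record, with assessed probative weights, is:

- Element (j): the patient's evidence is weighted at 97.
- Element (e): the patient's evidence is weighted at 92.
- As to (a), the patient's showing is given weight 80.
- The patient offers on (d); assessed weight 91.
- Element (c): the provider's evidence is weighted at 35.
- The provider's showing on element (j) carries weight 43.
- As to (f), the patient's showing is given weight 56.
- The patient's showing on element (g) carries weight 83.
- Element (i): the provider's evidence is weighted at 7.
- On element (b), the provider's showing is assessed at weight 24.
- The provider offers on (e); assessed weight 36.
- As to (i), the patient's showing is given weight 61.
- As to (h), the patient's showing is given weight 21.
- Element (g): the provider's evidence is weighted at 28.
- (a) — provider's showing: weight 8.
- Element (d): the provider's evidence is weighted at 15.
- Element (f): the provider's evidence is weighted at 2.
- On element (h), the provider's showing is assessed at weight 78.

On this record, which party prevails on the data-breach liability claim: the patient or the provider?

— Issue I —
At Stage I.1 the patient must meet a substantially-more-likely showing (weight is at least 76): on (a) the weight is 80 less the opposing 8 gives net 72, < 76, so (a) does not meet the standard.
  The patient does not carry Stage I.1.
The provider prevails on this issue.
— Issue II —
Stage II.1 — burden on patient; standard: a preponderance (weight is at least 54).
    (f): 56 − 2 = 54 ≥ 54 [met]
    (g): 83 − 28 = 55 ≥ 54 [met]
  Stage II.1 carried; the burden shifts to the provider.
Stage II.2 — burden on provider; standard: a preponderance (weight is at least 54).
    (h): 78 − 21 = 57 ≥ 54 [met]
  The provider carries Stage II.2; the patient now bears the burden.
Stage II.3 — burden on patient; standard: a preponderance (weight is at least 54).
    (i): 61 − 7 = 54 ≥ 54 [met]
    (j): 97 − 43 = 54 ≥ 54 [met]
  Stage II.3 carried; the final stage is satisfied.
Every stage carried; the patient prevails on this issue.
Per-issue: Issue I → provider; Issue II → patient. The patient must prevail on every issue; overall, the provider prevails.

provider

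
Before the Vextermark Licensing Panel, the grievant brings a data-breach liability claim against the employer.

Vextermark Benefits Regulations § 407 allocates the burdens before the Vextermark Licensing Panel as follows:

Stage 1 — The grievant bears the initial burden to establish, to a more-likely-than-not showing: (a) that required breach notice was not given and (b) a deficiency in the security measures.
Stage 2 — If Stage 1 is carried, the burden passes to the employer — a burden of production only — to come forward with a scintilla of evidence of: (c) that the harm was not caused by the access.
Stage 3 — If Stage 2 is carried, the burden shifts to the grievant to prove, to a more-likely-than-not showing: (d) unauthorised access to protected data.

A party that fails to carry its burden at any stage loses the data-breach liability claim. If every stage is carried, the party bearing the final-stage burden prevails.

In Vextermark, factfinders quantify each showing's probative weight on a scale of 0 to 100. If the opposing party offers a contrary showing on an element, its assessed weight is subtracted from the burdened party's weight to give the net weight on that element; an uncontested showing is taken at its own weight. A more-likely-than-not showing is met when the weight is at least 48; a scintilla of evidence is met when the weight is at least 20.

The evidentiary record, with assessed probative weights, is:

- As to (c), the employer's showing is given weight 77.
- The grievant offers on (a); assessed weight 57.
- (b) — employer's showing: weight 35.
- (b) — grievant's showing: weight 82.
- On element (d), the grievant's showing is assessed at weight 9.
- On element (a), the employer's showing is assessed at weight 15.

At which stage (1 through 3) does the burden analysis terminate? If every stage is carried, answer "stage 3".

Stage 1 — burden on grievant; standard: a more-likely-than-not showing (weight is at least 48).
    (a): 57 − 15 = 42 < 48 [not met]
    (b): 82 − 35 = 47 < 48 [not met]
  Stage 1 not carried; the grievant fails its burden.
The analysis ends at Stage 1; the employer prevails.

stage 1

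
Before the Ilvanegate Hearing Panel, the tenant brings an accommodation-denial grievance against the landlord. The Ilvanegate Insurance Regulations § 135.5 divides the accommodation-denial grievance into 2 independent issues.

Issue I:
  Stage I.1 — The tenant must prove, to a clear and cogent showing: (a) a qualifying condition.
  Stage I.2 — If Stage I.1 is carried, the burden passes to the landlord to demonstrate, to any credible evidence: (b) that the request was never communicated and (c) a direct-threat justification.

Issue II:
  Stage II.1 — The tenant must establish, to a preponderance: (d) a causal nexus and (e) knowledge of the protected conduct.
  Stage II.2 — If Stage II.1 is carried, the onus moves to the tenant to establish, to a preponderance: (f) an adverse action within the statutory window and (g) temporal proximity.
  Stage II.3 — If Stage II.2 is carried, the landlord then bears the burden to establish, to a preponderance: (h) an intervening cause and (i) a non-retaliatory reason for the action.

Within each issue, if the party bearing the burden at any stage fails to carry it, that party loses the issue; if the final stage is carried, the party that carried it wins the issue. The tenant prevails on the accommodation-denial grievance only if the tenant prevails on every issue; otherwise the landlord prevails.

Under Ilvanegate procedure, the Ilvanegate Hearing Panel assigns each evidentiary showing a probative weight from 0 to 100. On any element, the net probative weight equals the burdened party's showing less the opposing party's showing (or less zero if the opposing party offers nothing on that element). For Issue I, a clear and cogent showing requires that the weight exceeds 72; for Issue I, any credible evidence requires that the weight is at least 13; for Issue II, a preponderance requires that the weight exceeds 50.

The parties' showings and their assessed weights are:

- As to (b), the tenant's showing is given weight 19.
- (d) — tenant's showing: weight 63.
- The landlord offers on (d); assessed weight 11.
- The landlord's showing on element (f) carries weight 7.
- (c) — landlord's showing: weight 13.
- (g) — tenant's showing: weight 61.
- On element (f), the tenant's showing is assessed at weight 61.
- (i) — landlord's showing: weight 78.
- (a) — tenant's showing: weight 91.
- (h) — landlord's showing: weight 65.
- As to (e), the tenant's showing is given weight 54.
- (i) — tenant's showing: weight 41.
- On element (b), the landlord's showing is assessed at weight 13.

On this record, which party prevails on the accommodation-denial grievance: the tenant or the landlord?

tenant

— Issue I —
Stage I.1 (tenant, a clear and cogent showing, weight exceeds 72): (a) 91 > 72 — meets.
  Stage I.1 carried; the burden shifts to the landlord.
Stage I.2 (landlord, any credible evidence, weight is at least 13): (b) net 13−19=-6 < 13 — fails; (c) 13 ≥ 13 — meets.
  The landlord does not carry Stage I.2.
The analysis ends at Stage I.2; the tenant prevails on this issue.
— Issue II —
Stage II.1 — burden on tenant; standard: a preponderance (weight exceeds 50).
    (d): 63 − 11 = 52 > 50 [met]
    (e): 54 > 50 [met]
  Stage II.1 is satisfied; the tenant continues to bear the burden.
Stage II.2 — burden on tenant; standard: a preponderance (weight exceeds 50).
    (f): 61 − 7 = 54 > 50 [met]
    (g): 61 > 50 [met]
  All elements met. The burden passes to the landlord.
Stage II.3 — burden on landlord; standard: a preponderance (weight exceeds 50).
    (h): 65 > 50 [met]
    (i): 78 − 41 = 37 ≤ 50 [not met]
  Not every element is met, so the landlord fails to carry Stage II.3.
The tenant prevails on this issue.
Per-issue: Issue I → tenant; Issue II → tenant. The tenant must prevail on every issue; overall, the tenant prevails.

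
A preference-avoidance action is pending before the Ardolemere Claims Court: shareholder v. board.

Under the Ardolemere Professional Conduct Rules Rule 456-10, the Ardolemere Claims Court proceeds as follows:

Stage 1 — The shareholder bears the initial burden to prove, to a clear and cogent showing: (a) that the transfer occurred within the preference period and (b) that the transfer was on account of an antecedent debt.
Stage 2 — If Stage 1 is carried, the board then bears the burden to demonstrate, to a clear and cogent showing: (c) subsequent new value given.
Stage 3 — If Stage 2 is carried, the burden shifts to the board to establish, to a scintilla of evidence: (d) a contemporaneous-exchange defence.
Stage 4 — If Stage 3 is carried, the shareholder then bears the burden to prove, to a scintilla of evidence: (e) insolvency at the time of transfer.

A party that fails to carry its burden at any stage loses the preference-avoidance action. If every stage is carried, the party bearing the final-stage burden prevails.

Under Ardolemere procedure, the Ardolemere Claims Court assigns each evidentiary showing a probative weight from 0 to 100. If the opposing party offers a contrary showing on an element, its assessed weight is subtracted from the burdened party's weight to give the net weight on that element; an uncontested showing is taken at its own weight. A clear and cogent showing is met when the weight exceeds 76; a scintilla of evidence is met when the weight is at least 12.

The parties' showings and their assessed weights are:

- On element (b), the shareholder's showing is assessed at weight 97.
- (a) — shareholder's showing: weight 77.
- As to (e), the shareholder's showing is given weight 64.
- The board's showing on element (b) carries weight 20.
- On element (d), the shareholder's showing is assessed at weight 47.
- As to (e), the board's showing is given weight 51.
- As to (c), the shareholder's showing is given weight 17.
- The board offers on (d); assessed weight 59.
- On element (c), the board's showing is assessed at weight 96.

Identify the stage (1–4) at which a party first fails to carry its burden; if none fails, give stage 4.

stage 4

Stage 1 — burden on shareholder; standard: a clear and cogent showing (weight exceeds 76).
    (a): 77 > 76 [met]
    (b): 97 − 20 = 77 > 76 [met]
  Stage 1 carried; the burden shifts to the board.
Stage 2 — burden on board; standard: a clear and cogent showing (weight exceeds 76).
    (c): 96 − 17 = 79 > 76 [met]
  Stage 2 carried; the burden remains with the board.
Stage 3 — burden on board; standard: a scintilla of evidence (weight is at least 12).
    (d): 59 − 47 = 12 ≥ 12 [met]
  All elements met. The burden passes to the shareholder.
Stage 4 — burden on shareholder; standard: a scintilla of evidence (weight is at least 12).
    (e): 64 − 51 = 13 ≥ 12 [met]
  All elements met at the final stage.
All stages carried — the shareholder prevails.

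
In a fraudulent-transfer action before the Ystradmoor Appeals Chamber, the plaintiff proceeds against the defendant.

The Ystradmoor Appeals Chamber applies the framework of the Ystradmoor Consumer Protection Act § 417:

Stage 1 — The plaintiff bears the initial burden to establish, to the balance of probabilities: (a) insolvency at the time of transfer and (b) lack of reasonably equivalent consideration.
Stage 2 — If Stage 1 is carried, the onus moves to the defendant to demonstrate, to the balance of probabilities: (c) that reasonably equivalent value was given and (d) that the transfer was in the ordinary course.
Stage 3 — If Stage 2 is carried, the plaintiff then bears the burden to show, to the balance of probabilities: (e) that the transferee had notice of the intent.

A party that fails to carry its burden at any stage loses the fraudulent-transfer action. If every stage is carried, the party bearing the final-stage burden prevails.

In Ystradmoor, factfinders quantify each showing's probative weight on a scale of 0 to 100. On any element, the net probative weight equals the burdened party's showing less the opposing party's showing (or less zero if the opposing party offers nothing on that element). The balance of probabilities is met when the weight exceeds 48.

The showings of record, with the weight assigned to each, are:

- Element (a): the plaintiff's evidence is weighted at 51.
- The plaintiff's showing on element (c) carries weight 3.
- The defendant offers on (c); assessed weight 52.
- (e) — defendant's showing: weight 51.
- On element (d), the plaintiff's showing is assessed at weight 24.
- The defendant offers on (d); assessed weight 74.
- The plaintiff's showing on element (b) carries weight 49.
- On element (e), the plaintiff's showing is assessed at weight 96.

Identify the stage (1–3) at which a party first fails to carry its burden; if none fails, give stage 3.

Stage 1 (plaintiff, the balance of probabilities, weight exceeds 48): (a) 51 > 48 — meets; (b) 49 > 48 — meets.
  Stage 1 is satisfied; the onus moves to the defendant.
Stage 2 (defendant, the balance of probabilities, weight exceeds 48): (c) net 52−3=49 > 48 — meets; (d) net 74−24=50 > 48 — meets.
  Stage 2 is satisfied; the onus moves to the plaintiff.
Stage 3 (plaintiff, the balance of probabilities, weight exceeds 48): (e) net 96−51=45 ≤ 48 — fails.
  The plaintiff does not carry Stage 3.
So the defendant prevails.

stage 3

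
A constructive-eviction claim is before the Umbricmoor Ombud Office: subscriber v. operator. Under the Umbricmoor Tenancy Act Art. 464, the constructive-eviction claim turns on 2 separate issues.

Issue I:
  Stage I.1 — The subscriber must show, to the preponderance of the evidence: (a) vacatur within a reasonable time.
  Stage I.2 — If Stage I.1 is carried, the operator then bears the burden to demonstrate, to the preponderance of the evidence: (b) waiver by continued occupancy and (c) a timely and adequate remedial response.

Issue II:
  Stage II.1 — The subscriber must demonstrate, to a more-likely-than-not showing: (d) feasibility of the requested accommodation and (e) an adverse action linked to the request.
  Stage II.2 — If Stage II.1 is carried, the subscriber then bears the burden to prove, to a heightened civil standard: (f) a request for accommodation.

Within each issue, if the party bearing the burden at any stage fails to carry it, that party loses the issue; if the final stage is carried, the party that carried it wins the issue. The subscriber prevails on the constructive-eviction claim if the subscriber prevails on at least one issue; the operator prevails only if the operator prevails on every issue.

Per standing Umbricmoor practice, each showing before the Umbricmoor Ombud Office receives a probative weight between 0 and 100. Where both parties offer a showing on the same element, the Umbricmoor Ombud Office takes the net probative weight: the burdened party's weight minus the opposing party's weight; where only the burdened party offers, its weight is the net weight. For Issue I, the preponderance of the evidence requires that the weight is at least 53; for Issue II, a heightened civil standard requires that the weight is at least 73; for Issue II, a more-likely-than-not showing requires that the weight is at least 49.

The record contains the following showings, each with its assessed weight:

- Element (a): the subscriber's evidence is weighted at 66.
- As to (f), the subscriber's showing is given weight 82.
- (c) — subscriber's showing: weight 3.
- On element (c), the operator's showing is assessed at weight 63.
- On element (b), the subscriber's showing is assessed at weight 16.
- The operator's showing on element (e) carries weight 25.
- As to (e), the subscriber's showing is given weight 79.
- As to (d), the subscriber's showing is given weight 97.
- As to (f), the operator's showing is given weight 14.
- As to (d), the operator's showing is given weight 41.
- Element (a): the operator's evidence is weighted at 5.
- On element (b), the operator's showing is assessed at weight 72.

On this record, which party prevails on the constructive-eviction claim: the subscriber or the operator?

— Issue I —
Stage I.1 — burden on subscriber; standard: the preponderance of the evidence (weight is at least 53).
    (a): 66 − 5 = 61 ≥ 53 [met]
  Stage I.1 is satisfied; the onus moves to the operator.
Stage I.2 — burden on operator; standard: the preponderance of the evidence (weight is at least 53).
    (b): 72 − 16 = 56 ≥ 53 [met]
    (c): 63 − 3 = 60 ≥ 53 [met]
  Stage I.2 carried; the final stage is satisfied.
With every stage satisfied, the operator prevails on this issue.
— Issue II —
Stage II.1 (subscriber, a more-likely-than-not showing, weight is at least 49): (d) net 97−41=56 ≥ 49 — meets; (e) net 79−25=54 ≥ 49 — meets.
  Stage II.1 is satisfied; the subscriber continues to bear the burden.
Stage II.2 (subscriber, a heightened civil standard, weight is at least 73): (f) net 82−14=68 < 73 — fails.
  The subscriber does not carry Stage II.2.
The operator prevails on this issue.
Per-issue: Issue I → operator; Issue II → operator. The subscriber must prevail on at least one issue; overall, the operator prevails.

operator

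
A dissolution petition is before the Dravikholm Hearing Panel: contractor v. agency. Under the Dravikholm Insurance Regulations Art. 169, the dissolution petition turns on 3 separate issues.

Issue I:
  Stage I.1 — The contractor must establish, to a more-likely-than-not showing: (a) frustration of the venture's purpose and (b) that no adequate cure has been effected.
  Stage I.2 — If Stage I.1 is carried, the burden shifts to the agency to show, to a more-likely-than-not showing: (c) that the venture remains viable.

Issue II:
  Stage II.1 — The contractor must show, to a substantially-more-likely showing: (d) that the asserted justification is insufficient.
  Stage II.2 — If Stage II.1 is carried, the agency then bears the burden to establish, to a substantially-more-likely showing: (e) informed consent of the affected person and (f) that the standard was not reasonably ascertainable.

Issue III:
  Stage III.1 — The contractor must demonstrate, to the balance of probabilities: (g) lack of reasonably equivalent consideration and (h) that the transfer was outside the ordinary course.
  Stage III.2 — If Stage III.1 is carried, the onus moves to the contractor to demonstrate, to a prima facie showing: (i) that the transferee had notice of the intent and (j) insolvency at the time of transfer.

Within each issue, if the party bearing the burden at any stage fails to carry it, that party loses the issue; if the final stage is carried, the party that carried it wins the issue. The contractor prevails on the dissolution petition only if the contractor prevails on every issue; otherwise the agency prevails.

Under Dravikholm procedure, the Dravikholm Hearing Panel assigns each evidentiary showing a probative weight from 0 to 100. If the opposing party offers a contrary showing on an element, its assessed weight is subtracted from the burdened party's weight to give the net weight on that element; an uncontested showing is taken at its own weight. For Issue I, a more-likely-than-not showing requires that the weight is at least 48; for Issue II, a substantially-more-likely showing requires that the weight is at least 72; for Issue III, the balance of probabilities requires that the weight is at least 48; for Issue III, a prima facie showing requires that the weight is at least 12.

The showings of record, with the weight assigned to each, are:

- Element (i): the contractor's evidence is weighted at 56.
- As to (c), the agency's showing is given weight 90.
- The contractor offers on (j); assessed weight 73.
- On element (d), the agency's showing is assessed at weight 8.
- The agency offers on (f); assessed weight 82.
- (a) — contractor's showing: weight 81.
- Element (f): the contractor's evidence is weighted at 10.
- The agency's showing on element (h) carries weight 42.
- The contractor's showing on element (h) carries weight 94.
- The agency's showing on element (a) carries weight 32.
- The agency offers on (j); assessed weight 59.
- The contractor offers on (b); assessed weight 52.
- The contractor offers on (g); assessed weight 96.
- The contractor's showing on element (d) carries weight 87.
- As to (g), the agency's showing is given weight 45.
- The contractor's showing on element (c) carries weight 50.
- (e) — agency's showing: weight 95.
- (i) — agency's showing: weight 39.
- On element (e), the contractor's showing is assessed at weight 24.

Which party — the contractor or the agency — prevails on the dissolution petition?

— Issue I —
At Stage I.1 the contractor must meet a more-likely-than-not showing (weight is at least 48): on (a) the weight is 81 less the opposing 32 gives net 49, ≥ 48, so (a) meets the standard; on (b) the weight is 52, ≥ 48, so (b) meets the standard.
  The contractor carries Stage I.1; the agency now bears the burden.
At Stage I.2 the agency must meet a more-likely-than-not showing (weight is at least 48): on (c) the weight is 90 less the opposing 50 gives net 40, < 48, so (c) does not meet the standard.
  Not every element is met, so the agency fails to carry Stage I.2.
The contractor prevails on this issue.
— Issue II —
Stage II.1 (contractor, a substantially-more-likely showing, weight is at least 72): (d) net 87−8=79 ≥ 72 — meets.
  All elements met. The burden passes to the agency.
Stage II.2 (agency, a substantially-more-likely showing, weight is at least 72): (e) net 95−24=71 < 72 — fails; (f) net 82−10=72 ≥ 72 — meets.
  The agency does not carry Stage II.2.
The analysis ends at Stage II.2; the contractor prevails on this issue.
— Issue III —
Stage III.1 — burden on contractor; standard: the balance of probabilities (weight is at least 48).
    (g): 96 − 45 = 51 ≥ 48 [met]
    (h): 94 − 42 = 52 ≥ 48 [met]
  All elements met. The contractor retains the burden for Stage III.2.
Stage III.2 — burden on contractor; standard: a prima facie showing (weight is at least 12).
    (i): 56 − 39 = 17 ≥ 12 [met]
    (j): 73 − 59 = 14 ≥ 12 [met]
  The contractor carries the last stage.
With every stage satisfied, the contractor prevails on this issue.
Per-issue: Issue I → contractor; Issue II → contractor; Issue III → contractor. The contractor must prevail on every issue; overall, the contractor prevails.

contractor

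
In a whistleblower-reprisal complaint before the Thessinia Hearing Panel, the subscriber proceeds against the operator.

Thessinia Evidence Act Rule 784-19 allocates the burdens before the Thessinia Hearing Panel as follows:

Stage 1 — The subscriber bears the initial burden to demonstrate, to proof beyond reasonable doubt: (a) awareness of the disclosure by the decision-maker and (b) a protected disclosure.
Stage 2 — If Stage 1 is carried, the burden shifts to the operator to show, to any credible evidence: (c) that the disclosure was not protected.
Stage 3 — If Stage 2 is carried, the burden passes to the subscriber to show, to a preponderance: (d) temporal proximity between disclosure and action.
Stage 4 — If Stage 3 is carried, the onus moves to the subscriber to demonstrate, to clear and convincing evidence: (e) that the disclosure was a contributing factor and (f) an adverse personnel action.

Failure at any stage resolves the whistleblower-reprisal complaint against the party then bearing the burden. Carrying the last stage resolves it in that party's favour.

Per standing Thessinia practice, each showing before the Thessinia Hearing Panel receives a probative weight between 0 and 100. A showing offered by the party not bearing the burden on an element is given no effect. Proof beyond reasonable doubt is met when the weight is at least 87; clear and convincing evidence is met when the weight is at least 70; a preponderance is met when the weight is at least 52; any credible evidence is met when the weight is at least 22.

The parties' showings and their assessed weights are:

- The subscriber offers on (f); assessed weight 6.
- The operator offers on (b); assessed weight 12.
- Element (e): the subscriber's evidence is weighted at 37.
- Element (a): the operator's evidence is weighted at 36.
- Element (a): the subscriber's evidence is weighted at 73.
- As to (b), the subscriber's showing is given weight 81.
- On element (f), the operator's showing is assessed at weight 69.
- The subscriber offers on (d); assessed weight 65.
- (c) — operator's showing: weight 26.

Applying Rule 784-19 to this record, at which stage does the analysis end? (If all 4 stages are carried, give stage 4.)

Stage 1 — burden on subscriber; standard: proof beyond reasonable doubt (weight is at least 87).
    (a): 73 (operator's 36 disregarded) < 87 [not met]
    (b): 81 (operator's 12 disregarded) < 87 [not met]
  Stage 1 not carried; the subscriber fails its burden.
The operator prevails.

stage 1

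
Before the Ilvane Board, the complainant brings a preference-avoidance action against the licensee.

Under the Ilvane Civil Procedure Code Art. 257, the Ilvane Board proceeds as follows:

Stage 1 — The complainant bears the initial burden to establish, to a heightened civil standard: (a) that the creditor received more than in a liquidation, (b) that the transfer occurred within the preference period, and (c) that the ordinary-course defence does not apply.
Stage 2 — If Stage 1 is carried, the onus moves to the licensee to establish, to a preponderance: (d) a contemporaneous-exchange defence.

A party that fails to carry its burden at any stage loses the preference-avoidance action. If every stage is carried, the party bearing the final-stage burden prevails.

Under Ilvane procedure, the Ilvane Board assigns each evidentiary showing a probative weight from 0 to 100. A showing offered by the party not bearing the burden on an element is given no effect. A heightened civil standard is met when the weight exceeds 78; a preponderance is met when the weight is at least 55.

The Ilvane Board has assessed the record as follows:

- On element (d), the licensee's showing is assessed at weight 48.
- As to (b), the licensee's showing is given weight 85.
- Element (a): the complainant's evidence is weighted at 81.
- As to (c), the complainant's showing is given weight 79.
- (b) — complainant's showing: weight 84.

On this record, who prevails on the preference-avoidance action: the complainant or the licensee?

Stage 1 — burden on complainant; standard: a heightened civil standard (weight exceeds 78).
    (a): 81 > 78 [met]
    (b): 84 (licensee's 85 disregarded) > 78 [met]
    (c): 79 > 78 [met]
  The complainant carries Stage 1; the licensee now bears the burden.
Stage 2 — burden on licensee; standard: a preponderance (weight is at least 55).
    (d): 48 < 55 [not met]
  The licensee does not carry Stage 2.
The analysis ends at Stage 2; the complainant prevails.

complainant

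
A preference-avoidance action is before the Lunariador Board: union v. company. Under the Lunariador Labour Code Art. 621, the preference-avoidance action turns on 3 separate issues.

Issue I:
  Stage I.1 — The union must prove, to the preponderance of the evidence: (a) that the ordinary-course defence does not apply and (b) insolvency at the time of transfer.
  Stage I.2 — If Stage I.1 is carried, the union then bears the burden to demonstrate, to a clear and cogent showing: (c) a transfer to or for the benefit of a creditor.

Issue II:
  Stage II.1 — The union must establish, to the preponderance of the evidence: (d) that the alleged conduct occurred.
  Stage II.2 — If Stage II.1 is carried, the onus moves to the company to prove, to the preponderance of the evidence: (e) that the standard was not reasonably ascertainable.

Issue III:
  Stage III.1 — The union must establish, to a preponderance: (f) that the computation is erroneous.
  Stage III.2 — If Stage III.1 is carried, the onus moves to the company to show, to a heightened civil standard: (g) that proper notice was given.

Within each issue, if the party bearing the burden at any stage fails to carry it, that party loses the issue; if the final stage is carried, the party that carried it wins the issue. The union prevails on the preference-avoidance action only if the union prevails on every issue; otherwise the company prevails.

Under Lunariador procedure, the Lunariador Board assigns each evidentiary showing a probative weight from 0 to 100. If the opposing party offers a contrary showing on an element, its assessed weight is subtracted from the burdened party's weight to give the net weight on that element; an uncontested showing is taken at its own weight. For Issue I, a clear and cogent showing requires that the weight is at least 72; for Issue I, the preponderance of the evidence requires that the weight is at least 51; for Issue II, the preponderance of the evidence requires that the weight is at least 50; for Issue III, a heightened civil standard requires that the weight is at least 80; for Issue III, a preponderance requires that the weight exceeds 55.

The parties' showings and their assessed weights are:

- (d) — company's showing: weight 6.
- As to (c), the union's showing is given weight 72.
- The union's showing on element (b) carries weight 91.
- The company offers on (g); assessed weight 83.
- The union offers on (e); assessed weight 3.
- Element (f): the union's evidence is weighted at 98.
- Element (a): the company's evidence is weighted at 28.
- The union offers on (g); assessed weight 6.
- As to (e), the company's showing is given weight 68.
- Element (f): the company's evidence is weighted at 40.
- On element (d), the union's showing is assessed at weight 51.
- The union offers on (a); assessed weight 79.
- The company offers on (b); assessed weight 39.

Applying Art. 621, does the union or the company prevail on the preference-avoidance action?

company

— Issue I —
At Stage I.1 the union must meet the preponderance of the evidence (weight is at least 51): on (a) the weight is 79 less the opposing 28 gives net 51, ≥ 51, so (a) meets the standard; on (b) the weight is 91 less the opposing 39 gives net 52, ≥ 51, so (b) meets the standard.
  All elements met. The union retains the burden for Stage I.2.
At Stage I.2 the union must meet a clear and cogent showing (weight is at least 72): on (c) the weight is 72, which does reach 72, so (c) meets the standard.
  All elements met at the final stage.
With every stage satisfied, the union prevails on this issue.
— Issue II —
At Stage II.1 the union must meet the preponderance of the evidence (weight is at least 50): on (d) the weight is 51 less the opposing 6 gives net 45, < 50, so (d) does not meet the standard.
  The union does not carry Stage II.1.
The company prevails on this issue.
— Issue III —
Stage III.1 (union, a preponderance, weight exceeds 55): (f) net 98−40=58 > 55 — meets.
  Stage III.1 carried; the burden shifts to the company.
Stage III.2 (company, a heightened civil standard, weight is at least 80): (g) net 83−6=77 < 80 — fails.
  The company does not carry Stage III.2.
So the union prevails on this issue.
Per-issue: Issue I → union; Issue II → company; Issue III → union. The union must prevail on every issue; overall, the company prevails.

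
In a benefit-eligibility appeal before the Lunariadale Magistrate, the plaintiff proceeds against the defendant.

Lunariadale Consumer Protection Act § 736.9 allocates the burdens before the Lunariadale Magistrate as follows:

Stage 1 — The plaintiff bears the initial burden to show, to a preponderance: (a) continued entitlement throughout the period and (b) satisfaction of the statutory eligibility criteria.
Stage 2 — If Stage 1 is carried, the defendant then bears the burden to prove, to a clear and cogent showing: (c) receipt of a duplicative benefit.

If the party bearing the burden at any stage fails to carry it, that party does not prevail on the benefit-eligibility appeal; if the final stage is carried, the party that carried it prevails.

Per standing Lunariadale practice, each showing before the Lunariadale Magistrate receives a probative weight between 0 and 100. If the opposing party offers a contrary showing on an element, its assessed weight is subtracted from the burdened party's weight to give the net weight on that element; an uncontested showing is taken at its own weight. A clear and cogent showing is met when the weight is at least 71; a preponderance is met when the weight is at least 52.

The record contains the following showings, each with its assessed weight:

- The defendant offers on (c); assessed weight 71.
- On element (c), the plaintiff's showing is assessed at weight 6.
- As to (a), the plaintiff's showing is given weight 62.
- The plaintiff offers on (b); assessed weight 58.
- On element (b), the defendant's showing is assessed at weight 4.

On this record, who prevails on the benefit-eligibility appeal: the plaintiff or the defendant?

plaintiff

At Stage 1 the plaintiff must meet a preponderance (weight is at least 52): on (a) the weight is 62, ≥ 52, so (a) meets the standard; on (b) the weight is 58 less the opposing 4 gives net 54, ≥ 52, so (b) meets the standard.
  The plaintiff carries Stage 1; the defendant now bears the burden.
At Stage 2 the defendant must meet a clear and cogent showing (weight is at least 71): on (c) the weight is 71 less the opposing 6 gives net 65, which does not reach 71, so (c) does not meet the standard.
  Not every element is met, so the defendant fails to carry Stage 2.
The analysis ends at Stage 2; the plaintiff prevails.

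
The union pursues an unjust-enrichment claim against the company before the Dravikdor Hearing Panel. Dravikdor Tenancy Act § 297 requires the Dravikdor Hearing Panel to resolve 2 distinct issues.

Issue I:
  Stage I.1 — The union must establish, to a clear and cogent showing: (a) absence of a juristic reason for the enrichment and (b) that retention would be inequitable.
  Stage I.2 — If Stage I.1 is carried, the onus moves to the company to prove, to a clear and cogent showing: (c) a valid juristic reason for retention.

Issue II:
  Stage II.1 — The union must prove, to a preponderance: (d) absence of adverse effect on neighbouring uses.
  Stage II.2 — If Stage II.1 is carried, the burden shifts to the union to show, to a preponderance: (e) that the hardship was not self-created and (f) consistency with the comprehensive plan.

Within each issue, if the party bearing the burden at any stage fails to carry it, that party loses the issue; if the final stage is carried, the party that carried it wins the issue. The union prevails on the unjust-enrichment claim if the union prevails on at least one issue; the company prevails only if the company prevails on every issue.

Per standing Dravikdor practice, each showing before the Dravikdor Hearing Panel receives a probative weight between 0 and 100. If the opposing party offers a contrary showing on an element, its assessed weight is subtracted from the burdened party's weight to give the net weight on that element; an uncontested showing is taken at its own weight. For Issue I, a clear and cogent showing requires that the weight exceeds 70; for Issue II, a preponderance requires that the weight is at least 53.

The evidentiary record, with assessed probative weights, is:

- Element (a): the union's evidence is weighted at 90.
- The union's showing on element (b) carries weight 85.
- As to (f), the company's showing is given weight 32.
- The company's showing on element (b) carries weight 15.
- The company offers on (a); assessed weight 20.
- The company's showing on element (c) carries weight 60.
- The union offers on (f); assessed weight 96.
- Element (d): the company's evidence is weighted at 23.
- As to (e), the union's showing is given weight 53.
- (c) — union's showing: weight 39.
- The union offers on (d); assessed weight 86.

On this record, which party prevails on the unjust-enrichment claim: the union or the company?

— Issue I —
At Stage I.1 the union must meet a clear and cogent showing (weight exceeds 70): on (a) the weight is 90 less the opposing 20 gives net 70, which does not exceed 70, so (a) does not meet the standard; on (b) the weight is 85 less the opposing 15 gives net 70, which does not exceed 70, so (b) does not meet the standard.
  The union does not carry Stage I.1.
The analysis ends at Stage I.1; the company prevails on this issue.
— Issue II —
Stage II.1 (union, a preponderance, weight is at least 53): (d) net 86−23=63 ≥ 53 — meets.
  Stage II.1 is satisfied; the union continues to bear the burden.
Stage II.2 (union, a preponderance, weight is at least 53): (e) 53 ≥ 53 — meets; (f) net 96−32=64 ≥ 53 — meets.
  The union carries the last stage.
All stages carried — the union prevails on this issue.
Per-issue: Issue I → company; Issue II → union. The union must prevail on at least one issue; overall, the union prevails.

union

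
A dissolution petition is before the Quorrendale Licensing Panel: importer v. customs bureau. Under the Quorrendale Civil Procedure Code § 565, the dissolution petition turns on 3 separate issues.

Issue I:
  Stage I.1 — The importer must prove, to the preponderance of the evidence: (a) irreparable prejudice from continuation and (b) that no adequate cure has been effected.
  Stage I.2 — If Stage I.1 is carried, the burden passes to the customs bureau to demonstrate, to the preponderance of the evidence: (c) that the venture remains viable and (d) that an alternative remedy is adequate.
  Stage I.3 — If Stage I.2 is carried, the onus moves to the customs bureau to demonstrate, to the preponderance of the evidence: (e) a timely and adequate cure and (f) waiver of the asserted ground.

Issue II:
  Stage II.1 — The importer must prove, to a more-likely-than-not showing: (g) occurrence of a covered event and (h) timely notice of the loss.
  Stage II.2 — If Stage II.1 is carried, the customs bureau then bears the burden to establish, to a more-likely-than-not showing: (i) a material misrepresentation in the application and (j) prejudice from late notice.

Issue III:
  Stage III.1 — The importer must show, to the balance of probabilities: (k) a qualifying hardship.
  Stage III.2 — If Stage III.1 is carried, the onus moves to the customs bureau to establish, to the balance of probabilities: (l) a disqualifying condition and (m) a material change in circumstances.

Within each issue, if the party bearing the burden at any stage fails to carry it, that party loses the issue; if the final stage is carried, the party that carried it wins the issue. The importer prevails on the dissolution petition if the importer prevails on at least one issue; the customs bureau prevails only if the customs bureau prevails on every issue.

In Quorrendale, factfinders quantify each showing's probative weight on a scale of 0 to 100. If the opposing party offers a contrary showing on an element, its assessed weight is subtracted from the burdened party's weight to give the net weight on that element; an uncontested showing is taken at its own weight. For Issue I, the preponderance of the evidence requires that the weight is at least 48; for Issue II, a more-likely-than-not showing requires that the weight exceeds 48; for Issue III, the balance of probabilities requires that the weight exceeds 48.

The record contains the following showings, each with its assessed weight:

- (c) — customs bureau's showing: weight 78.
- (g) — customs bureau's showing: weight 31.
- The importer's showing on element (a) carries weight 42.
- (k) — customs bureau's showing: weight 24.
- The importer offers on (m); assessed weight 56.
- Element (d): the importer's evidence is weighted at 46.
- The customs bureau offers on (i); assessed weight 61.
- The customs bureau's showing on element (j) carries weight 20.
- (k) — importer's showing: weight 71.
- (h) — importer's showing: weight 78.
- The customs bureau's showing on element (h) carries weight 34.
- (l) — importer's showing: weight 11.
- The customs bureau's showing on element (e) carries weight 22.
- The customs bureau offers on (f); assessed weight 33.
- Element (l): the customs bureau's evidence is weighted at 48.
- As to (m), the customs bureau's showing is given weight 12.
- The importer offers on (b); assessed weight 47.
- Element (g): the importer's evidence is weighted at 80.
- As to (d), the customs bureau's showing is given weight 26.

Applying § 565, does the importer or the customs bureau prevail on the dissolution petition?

customs bureau

— Issue I —
Stage I.1 (importer, the preponderance of the evidence, weight is at least 48): (a) 42 < 48 — fails; (b) 47 < 48 — fails.
  Not every element is met, so the importer fails to carry Stage I.1.
The customs bureau prevails on this issue.
— Issue II —
At Stage II.1 the importer must meet a more-likely-than-not showing (weight exceeds 48): on (g) the weight is 80 less the opposing 31 gives net 49, > 48, so (g) meets the standard; on (h) the weight is 78 less the opposing 34 gives net 44, ≤ 48, so (h) does not meet the standard.
  The importer does not carry Stage II.1.
The customs bureau prevails on this issue.
— Issue III —
At Stage III.1 the importer must meet the balance of probabilities (weight exceeds 48): on (k) the weight is 71 less the opposing 24 gives net 47, which does not exceed 48, so (k) does not meet the standard.
  The importer does not carry Stage III.1.
So the customs bureau prevails on this issue.
Per-issue: Issue I → customs bureau; Issue II → customs bureau; Issue III → customs bureau. The importer must prevail on at least one issue; overall, the customs bureau prevails.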